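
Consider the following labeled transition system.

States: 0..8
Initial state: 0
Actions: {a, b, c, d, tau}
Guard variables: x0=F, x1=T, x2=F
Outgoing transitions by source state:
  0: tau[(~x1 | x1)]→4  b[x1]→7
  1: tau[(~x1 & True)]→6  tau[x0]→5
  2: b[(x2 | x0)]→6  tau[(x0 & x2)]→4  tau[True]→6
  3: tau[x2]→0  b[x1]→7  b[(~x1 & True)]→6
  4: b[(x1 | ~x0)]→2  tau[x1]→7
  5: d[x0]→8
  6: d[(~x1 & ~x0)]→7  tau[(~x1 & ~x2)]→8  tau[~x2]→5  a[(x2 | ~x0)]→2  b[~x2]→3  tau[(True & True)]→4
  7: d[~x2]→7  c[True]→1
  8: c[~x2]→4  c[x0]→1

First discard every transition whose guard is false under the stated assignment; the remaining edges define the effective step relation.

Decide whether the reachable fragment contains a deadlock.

R = {0,1,2,3,4,5,6,7}
  0: b→7  tau→4  [deg 2]
  1: ∅  [STUCK]
  2: tau→6  [deg 1]
  3: b→7  [deg 1]
  4: b→2  tau→7  [deg 2]
  5: ∅  [STUCK]
  6: a→2  b→3  tau→4  tau→5  [deg 4]
  7: c→1  d→7  [deg 2]
trace reaching 1: b·c

Answer: DEADLOCK at state 1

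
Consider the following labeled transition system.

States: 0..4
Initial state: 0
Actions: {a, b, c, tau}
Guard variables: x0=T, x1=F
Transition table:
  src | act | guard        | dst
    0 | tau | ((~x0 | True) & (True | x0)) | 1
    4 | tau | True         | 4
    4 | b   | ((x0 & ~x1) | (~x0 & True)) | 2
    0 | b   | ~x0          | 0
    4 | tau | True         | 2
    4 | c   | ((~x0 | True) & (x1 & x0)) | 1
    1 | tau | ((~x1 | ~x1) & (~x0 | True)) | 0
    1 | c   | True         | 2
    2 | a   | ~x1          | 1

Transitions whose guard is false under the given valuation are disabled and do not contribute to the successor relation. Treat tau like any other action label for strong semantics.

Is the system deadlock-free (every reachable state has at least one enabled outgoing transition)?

Reachable = {0,1,2}
  0: tau→1  [1 out]
  1: c→2  tau→0  [2 out]
  2: a→1  [1 out]

Answer: DEADLOCK-FREE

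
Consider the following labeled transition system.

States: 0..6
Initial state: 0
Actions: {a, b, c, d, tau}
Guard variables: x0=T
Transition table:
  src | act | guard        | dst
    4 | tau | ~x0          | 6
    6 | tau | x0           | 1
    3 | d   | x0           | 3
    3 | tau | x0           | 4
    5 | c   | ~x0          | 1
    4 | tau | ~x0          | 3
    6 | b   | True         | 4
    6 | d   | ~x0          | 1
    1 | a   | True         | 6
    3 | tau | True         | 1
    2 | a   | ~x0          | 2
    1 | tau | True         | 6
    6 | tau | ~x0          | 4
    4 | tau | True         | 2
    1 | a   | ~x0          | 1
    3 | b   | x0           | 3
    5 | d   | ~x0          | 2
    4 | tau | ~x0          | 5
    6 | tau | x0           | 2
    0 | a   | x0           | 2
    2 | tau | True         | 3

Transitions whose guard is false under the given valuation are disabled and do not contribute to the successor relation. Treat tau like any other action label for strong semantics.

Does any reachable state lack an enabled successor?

Answer: DEADLOCK-FREE

Trace:
R = {0,1,2,3,4,6}
  0: a→2  [deg 1]
  1: a→6  tau→6  [deg 2]
  2: tau→3  [deg 1]
  3: b→3  d→3  tau→1  tau→4  [deg 4]
  4: tau→2  [deg 1]
  6: b→4  tau→1  tau→2  [deg 3]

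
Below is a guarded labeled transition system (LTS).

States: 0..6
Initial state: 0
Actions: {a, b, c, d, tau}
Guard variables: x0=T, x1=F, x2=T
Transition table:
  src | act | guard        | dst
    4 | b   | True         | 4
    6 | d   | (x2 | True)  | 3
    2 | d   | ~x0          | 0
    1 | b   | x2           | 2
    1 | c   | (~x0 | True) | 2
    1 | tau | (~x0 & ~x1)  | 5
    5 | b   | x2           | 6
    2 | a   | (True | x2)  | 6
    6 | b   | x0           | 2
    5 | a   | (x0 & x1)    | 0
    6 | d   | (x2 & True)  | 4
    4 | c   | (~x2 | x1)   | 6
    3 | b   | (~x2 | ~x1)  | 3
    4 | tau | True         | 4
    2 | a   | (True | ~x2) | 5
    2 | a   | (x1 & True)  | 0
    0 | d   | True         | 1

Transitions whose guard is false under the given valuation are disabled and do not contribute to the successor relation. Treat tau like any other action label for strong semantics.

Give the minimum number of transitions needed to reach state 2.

Layered search for 2:
  L0 = {0}
  L1 = {1}
  L2 = {2}
2 enters at depth 2; path d·b

Answer: 2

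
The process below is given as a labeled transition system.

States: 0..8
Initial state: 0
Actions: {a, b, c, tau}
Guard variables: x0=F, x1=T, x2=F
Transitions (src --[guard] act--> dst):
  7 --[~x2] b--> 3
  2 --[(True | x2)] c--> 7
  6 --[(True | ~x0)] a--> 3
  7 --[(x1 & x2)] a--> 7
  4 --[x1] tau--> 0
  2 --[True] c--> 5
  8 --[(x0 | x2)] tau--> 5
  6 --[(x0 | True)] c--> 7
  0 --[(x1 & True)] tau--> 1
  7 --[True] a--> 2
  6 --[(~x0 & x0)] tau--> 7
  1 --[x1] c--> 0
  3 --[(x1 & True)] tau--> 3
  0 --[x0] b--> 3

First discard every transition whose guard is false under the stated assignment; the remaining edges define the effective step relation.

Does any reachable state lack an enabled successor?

R = {0,1}
  0: tau→1  [1 out]
  1: c→0  [1 out]

Answer: DEADLOCK-FREE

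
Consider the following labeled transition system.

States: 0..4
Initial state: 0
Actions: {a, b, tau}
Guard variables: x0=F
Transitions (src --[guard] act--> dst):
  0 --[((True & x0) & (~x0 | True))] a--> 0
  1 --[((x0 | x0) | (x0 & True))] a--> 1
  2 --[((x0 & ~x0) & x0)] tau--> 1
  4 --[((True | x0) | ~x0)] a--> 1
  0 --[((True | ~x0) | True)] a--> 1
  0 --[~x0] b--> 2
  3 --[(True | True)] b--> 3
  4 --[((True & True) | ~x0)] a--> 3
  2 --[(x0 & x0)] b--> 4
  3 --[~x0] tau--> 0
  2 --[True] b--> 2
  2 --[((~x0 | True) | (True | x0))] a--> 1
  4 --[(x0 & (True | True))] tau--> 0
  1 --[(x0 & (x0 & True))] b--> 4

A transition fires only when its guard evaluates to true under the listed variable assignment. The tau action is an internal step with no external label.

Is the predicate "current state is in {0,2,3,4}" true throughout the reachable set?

Allowed set {0,2,3,4}
Reachable = {0,1,2}
  0: ✓
  1: ✗ unsafe
  2: ✓
reach 1 via a — violates

Answer: INVARIANT VIOLATED at state 1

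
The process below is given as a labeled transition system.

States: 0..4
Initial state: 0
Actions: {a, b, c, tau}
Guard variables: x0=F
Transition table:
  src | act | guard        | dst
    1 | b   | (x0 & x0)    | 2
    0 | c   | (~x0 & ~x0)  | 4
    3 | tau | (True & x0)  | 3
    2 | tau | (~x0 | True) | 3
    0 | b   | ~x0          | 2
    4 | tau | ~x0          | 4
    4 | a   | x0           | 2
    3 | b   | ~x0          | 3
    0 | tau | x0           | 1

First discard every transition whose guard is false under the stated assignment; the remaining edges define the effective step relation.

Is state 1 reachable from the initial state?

Answer: UNREACHABLE

Analysis:
Guard filter leaves 5 enabled edge(s).
L0 = {0}
L1 = {2,4}  cumulative {0,2,4}
L2 = {3}  cumulative {0,2,3,4}
Reach set: {0,2,3,4}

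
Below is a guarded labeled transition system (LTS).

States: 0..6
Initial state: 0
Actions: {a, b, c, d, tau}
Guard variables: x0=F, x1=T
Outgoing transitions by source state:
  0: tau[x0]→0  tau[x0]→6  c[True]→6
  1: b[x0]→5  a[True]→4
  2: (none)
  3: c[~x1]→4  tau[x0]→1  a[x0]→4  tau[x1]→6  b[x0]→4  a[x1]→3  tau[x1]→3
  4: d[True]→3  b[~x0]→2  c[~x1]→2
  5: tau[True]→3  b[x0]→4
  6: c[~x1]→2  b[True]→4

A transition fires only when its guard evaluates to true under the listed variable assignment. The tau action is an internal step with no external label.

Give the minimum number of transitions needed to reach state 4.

Answer: 2

Trace:
Layered search for 4:
  depth 0: {0}
  depth 1: {6}
  depth 2: {4}
4 enters at depth 2; path c·b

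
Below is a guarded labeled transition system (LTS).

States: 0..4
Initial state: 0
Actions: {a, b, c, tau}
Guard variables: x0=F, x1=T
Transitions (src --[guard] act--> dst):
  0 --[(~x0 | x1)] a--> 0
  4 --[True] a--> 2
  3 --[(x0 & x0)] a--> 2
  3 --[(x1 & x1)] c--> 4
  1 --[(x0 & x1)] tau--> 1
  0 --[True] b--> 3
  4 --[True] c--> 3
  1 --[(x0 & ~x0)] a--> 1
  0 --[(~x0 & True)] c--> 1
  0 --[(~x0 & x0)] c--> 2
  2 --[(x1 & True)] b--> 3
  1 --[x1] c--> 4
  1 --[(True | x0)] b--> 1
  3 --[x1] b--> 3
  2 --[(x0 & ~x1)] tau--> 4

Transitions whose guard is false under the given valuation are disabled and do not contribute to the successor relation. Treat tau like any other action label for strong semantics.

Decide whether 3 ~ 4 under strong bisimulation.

Compute ~ classes (split until stable):
  P[0] = {{0,1,2,3,4}}
  P[1] = {{0},{1,3},{2},{4}}
Fixed point at round 2; 4 class(es).
3∈{1,3}, 4∈{4}

Answer: NOT BISIMILAR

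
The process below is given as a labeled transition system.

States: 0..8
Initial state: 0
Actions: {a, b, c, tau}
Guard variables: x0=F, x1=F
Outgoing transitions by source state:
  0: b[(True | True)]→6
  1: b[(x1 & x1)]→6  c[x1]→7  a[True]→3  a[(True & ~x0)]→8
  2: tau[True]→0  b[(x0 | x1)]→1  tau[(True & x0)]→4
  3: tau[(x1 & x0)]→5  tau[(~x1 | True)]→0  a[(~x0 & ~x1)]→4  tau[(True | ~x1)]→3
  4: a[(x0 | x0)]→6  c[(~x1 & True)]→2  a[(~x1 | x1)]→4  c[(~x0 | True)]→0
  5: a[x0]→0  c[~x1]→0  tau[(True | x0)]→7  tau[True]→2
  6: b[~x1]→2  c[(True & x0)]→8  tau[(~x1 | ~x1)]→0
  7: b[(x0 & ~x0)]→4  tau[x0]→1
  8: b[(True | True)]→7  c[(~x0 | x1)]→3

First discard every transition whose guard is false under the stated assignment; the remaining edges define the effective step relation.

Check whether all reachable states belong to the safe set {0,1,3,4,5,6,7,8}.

Answer: INVARIANT VIOLATED at state 2

Working:
Inv-set: {0,1,3,4,5,6,7,8}
Reach set: {0,2,6}
  0: safe
  2: outside
  6: safe
witness against invariant: b·b → 2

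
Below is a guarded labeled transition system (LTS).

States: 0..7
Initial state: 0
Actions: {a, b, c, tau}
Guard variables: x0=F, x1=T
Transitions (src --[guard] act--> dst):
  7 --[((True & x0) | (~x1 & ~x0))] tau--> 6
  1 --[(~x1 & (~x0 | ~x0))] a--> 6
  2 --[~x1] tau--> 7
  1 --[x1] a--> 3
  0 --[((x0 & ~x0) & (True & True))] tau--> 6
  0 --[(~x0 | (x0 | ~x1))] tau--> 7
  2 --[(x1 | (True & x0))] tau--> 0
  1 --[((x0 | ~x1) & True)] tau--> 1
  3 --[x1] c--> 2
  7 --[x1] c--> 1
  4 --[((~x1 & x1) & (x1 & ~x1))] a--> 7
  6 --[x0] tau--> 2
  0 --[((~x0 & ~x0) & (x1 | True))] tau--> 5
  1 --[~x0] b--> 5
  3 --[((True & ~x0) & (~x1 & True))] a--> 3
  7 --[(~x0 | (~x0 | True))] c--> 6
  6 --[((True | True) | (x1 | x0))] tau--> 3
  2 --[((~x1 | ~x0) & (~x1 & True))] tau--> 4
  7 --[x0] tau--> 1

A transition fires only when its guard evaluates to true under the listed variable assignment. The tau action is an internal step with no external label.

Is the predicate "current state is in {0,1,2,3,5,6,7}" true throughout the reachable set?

Allowed set {0,1,2,3,5,6,7}
Reachable = {0,1,2,3,5,6,7}
  0: ✓
  1: ✓
  2: ✓
  3: ✓
  5: ✓
  6: ✓
  7: ✓

Answer: INVARIANT HOLDS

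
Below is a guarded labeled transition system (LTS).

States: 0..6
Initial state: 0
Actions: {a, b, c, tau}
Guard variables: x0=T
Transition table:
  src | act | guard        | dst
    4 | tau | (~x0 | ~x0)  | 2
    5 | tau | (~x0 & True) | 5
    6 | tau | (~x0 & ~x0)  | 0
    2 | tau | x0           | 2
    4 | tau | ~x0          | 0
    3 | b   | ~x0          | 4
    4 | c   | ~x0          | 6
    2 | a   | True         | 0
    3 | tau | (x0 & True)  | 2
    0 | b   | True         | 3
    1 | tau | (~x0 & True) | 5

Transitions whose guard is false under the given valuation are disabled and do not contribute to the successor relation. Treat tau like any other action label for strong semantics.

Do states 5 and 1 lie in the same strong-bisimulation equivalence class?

Answer: BISIMILAR

Trace:
Bisimulation quotient by refinement:
  P[0] = {{0,1,2,3,4,5,6}}
  P[1] = {{0},{1,4,5,6},{2},{3}}
stable after 2 split(s): 4 block(s)
[5]={1,4,5,6}  [1]={1,4,5,6}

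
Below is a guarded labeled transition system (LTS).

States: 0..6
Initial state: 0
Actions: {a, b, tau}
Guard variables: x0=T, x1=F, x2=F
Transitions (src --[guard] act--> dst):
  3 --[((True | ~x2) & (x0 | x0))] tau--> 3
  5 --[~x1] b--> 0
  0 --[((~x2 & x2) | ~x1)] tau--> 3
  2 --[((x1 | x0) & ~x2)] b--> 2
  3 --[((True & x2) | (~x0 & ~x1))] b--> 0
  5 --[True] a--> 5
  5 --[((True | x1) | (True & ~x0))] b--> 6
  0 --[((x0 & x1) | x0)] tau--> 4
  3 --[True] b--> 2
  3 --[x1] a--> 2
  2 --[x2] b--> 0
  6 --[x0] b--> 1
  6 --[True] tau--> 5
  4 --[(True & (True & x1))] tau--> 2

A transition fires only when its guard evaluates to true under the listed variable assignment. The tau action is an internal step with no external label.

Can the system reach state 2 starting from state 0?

Answer: REACHABLE

Working:
After dropping false guards: 10 live edges.
depth 0: {0}
depth 1: {3,4}  cumulative {0,3,4}
depth 2: {2}  cumulative {0,2,3,4}
Reach set: {0,2,3,4}
trace reaching 2: tau·b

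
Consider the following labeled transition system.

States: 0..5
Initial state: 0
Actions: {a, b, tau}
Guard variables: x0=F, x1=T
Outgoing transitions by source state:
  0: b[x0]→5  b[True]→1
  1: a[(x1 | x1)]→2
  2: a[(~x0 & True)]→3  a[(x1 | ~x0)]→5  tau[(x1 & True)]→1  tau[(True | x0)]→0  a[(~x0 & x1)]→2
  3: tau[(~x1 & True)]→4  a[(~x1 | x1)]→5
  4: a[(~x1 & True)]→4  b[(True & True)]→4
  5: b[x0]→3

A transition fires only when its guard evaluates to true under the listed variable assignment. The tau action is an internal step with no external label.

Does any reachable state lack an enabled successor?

Reachable = {0,1,2,3,5}
  0: b→1  [deg 1]
  1: a→2  [deg 1]
  2: a→2  a→3  a→5  tau→0  tau→1  [deg 5]
  3: a→5  [deg 1]
  5: ∅  [STUCK]
witness 5: b·a·a

Answer: DEADLOCK at state 5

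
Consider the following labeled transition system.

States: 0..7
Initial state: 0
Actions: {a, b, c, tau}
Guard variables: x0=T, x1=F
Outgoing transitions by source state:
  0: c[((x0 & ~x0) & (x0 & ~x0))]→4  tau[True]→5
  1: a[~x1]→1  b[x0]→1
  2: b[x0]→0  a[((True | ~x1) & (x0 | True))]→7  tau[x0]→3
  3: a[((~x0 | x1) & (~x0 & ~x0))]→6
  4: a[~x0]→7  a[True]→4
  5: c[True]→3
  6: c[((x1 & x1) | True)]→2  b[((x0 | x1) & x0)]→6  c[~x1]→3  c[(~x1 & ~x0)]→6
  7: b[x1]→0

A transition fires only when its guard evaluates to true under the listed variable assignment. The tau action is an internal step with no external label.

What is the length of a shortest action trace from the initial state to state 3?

Answer: 2

Working:
Layered search for 3:
  depth 0: {0}
  depth 1: {5}
  depth 2: {3}
3 enters at depth 2; path tau·c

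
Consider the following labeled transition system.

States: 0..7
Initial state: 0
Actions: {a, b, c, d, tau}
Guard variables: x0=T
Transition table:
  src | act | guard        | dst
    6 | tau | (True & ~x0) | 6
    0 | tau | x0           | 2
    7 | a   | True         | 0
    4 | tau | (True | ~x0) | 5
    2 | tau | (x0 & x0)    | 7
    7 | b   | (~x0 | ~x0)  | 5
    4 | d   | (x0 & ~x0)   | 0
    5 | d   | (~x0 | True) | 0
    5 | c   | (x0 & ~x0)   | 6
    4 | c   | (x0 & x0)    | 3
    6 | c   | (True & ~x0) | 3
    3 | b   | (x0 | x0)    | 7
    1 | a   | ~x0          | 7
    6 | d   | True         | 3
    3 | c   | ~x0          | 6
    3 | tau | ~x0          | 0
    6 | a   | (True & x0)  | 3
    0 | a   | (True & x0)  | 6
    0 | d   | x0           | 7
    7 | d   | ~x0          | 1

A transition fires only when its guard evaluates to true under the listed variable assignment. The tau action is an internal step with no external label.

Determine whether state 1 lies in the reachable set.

Guard filter leaves 11 enabled edge(s).
depth 0: {0}
depth 1: {2,6,7}  total {0,2,6,7}
depth 2: {3}  total {0,2,3,6,7}
Reachable = {0,2,3,6,7}

Answer: UNREACHABLE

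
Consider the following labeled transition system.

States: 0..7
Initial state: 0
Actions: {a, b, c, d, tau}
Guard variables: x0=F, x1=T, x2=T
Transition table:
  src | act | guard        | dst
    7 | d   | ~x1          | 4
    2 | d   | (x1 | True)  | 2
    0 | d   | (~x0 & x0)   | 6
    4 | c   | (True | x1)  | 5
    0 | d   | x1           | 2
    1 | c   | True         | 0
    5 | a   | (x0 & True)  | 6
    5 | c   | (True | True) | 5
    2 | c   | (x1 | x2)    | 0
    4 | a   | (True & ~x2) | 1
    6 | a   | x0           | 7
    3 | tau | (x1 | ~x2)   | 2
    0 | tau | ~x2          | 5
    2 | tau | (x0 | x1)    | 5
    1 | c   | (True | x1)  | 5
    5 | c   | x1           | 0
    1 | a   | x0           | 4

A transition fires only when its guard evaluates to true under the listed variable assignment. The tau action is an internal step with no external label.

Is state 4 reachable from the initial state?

10 transition(s) survive guard evaluation.
Layer 0: {0}
Layer 1: {2}  cumulative {0,2}
Layer 2: {5}  cumulative {0,2,5}
Reach set: {0,2,5}

Answer: UNREACHABLE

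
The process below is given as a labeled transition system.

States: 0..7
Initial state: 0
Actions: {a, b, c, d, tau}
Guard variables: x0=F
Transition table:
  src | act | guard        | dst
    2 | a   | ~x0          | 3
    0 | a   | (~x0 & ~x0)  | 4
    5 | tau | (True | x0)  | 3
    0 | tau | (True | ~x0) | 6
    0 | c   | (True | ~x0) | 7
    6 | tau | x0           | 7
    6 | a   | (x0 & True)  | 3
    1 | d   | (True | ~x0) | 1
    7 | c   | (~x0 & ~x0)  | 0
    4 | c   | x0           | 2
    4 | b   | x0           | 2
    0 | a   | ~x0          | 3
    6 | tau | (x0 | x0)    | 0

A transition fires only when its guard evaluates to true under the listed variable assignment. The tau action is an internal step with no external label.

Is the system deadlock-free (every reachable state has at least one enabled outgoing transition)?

R = {0,3,4,6,7}
  0: a→3  a→4  c→7  tau→6  [4 exit(s)]
  3: ∅  [deadlock]
  4: ∅  [deadlock]
  6: ∅  [deadlock]
  7: c→0  [1 exit(s)]
witness 3: a

Answer: DEADLOCK at state 3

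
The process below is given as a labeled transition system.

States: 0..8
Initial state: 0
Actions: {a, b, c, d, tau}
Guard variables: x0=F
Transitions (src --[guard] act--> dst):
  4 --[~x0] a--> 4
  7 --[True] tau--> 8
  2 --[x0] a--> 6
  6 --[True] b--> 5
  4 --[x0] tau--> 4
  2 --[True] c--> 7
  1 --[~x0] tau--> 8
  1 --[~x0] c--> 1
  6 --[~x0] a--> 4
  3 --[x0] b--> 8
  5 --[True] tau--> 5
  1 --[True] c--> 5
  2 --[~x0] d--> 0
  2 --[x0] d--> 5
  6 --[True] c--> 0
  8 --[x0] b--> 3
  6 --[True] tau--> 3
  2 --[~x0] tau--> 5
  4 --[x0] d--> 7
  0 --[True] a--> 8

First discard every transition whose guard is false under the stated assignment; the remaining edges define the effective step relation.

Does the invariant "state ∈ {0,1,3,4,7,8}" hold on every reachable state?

Safe = {0,1,3,4,7,8}
Reach set: {0,8}
  0: ✓
  8: ✓

Answer: INVARIANT HOLDS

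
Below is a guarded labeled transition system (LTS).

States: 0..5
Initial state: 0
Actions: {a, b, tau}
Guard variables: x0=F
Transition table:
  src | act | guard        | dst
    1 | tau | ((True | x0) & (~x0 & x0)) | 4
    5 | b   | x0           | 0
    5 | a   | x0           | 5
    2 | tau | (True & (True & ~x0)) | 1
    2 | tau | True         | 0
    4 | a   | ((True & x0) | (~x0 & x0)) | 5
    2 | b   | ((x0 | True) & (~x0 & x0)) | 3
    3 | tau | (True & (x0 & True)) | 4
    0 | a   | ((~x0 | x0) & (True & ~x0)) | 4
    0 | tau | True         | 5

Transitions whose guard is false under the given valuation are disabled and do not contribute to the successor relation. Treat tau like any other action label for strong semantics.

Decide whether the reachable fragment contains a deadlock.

Answer: DEADLOCK at state 4

Working:
R = {0,4,5}
  0: a→4  tau→5  [2 out]
  4: ∅  [STUCK]
  5: ∅  [STUCK]
witness 4: a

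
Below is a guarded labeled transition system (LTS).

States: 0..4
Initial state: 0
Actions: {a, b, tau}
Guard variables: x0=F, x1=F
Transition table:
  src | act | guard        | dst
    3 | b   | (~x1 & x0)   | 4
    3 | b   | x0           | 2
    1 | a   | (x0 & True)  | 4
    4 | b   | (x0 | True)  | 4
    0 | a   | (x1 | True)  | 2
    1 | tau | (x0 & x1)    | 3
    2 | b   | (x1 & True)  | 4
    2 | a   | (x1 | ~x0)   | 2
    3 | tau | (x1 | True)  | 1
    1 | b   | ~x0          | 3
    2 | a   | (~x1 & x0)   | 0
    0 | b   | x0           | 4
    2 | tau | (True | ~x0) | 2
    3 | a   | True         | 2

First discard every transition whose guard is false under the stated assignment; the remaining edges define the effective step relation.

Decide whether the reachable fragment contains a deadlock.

Answer: DEADLOCK-FREE

Analysis:
R = {0,2}
  0: a→2  [1 out]
  2: a→2  tau→2  [2 out]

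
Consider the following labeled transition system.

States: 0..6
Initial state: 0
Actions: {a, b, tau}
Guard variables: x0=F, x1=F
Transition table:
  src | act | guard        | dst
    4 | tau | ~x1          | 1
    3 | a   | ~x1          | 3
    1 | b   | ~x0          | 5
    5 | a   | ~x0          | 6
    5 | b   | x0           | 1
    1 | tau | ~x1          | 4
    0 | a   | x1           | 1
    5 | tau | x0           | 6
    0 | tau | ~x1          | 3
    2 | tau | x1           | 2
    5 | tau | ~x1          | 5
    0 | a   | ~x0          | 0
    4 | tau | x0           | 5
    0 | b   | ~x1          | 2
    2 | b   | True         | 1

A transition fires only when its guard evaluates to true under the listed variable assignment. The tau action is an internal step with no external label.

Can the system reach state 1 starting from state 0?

Answer: REACHABLE

Working:
Guard filter leaves 10 enabled edge(s).
Layer 0: {0}
Layer 1: {2,3}  cumulative {0,2,3}
Layer 2: {1}  cumulative {0,1,2,3}
Layer 3: {4,5}  cumulative {0,1,2,3,4,5}
Layer 4: {6}  cumulative {0,1,2,3,4,5,6}
Reachable = {0,1,2,3,4,5,6}
Path to 1: b·b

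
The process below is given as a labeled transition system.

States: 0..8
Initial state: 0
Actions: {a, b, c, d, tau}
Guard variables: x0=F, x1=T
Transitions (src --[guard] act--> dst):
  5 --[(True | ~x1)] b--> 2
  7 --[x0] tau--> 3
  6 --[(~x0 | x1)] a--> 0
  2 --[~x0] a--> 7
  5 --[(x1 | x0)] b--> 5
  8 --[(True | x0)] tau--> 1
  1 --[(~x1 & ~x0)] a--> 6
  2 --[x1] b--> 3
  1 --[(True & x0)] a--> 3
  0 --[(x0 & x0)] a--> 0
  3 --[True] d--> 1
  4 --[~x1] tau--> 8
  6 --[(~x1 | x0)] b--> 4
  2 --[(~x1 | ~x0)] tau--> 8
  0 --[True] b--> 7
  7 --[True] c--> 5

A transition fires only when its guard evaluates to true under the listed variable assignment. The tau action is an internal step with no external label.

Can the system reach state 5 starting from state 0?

After dropping false guards: 10 live edges.
depth 0: {0}
depth 1: {7}  cumulative {0,7}
depth 2: {5}  cumulative {0,5,7}
depth 3: {2}  cumulative {0,2,5,7}
depth 4: {3,8}  cumulative {0,2,3,5,7,8}
depth 5: {1}  cumulative {0,1,2,3,5,7,8}
Reachable = {0,1,2,3,5,7,8}
witness 5: b·c

Answer: REACHABLE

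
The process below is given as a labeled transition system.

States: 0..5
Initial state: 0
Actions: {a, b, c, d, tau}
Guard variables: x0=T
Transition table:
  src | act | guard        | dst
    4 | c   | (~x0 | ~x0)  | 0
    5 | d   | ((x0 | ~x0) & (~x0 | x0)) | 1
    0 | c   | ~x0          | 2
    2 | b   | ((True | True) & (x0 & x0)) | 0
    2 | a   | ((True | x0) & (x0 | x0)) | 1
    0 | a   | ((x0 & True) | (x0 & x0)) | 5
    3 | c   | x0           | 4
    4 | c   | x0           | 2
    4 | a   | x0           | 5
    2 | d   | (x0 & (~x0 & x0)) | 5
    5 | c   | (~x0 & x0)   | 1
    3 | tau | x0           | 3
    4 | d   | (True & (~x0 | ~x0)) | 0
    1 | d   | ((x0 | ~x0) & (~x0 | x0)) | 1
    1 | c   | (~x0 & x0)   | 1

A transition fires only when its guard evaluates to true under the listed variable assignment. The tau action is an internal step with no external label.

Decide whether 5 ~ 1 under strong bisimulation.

Answer: BISIMILAR

Trace:
Compute ~ classes (split until stable):
  P[0] = {{0,1,2,3,4,5}}
  P[1] = {{0},{1,5},{2},{3},{4}}
stable after 2 split(s): 5 block(s)
class of 5: {1,5}; class of 1: {1,5}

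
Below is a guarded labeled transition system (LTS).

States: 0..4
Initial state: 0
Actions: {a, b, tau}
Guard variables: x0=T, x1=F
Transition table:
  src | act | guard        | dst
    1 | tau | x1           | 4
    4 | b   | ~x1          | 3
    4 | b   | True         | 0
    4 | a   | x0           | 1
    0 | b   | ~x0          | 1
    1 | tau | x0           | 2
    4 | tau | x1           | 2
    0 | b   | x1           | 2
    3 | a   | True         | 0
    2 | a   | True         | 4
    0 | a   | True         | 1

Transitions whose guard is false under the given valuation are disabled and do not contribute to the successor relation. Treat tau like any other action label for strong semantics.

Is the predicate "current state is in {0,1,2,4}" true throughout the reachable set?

Allowed set {0,1,2,4}
R = {0,1,2,3,4}
  0: ok
  1: ok
  2: ok
  3: ✗ unsafe
  4: ok
counterexample path to 3: a·tau·a·b

Answer: INVARIANT VIOLATED at state 3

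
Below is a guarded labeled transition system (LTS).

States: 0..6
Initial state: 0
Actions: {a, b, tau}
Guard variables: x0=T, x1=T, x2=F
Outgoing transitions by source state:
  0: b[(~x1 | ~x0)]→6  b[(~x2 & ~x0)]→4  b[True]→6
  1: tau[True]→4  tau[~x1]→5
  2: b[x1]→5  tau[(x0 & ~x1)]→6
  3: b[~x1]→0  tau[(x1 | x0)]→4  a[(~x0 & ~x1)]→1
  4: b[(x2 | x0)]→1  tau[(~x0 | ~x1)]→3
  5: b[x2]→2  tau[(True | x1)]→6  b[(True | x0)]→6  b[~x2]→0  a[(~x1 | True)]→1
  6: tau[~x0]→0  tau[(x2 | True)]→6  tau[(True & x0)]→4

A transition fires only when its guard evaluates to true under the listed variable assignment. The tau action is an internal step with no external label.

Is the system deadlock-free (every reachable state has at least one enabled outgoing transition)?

Answer: DEADLOCK-FREE

Trace:
Reach set: {0,1,4,6}
  0: b→6  [1 exit(s)]
  1: tau→4  [1 exit(s)]
  4: b→1  [1 exit(s)]
  6: tau→4  tau→6  [2 exit(s)]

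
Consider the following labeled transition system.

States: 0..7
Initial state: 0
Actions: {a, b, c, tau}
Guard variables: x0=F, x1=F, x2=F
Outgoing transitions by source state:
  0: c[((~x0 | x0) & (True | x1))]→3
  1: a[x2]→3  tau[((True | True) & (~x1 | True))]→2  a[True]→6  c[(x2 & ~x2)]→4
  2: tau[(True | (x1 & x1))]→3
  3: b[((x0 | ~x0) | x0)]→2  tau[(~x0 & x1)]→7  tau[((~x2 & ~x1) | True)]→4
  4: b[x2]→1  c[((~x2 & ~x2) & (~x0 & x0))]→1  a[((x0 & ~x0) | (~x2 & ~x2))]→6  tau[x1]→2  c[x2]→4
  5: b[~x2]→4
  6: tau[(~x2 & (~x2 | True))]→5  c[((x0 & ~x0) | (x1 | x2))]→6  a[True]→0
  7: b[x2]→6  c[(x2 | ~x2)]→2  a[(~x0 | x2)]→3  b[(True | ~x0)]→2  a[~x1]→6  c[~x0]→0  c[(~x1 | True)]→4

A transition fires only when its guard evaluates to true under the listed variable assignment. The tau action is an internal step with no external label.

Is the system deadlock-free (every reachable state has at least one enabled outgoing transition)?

Reach set: {0,2,3,4,5,6}
  0: c→3  [deg 1]
  2: tau→3  [deg 1]
  3: b→2  tau→4  [deg 2]
  4: a→6  [deg 1]
  5: b→4  [deg 1]
  6: a→0  tau→5  [deg 2]

Answer: DEADLOCK-FREE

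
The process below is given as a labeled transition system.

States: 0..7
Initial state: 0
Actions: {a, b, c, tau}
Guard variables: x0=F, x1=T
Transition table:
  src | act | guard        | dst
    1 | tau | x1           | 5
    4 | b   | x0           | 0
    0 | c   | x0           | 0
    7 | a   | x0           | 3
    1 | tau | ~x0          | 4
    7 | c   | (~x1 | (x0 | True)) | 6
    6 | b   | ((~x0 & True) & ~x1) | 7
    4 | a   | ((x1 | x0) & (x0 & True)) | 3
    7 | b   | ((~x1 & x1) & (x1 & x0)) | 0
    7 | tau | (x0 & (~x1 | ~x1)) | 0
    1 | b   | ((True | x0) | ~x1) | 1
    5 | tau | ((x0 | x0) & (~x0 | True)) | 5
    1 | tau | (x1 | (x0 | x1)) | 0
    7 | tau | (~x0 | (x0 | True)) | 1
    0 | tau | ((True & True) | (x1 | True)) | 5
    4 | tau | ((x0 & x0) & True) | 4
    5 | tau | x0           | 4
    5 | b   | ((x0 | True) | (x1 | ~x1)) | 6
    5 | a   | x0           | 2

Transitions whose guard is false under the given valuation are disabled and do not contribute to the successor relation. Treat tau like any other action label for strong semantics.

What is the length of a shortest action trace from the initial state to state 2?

BFS to 2:
  Layer 0: {0}
  Layer 1: {5}
  Layer 2: {6}
2 never appears.

Answer: UNREACHABLE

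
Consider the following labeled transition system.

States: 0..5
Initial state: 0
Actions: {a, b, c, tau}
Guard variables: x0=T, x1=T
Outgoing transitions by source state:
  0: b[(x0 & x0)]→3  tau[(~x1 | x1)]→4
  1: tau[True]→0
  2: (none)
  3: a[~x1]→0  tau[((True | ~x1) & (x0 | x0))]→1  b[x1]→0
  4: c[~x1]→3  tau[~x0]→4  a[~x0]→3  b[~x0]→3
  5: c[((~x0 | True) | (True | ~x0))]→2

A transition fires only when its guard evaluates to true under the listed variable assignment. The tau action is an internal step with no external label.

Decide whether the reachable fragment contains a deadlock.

Answer: DEADLOCK at state 4

Analysis:
R = {0,1,3,4}
  0: b→3  tau→4  [2 exit(s)]
  1: tau→0  [1 exit(s)]
  3: b→0  tau→1  [2 exit(s)]
  4: ∅  [STUCK]
trace reaching 4: tau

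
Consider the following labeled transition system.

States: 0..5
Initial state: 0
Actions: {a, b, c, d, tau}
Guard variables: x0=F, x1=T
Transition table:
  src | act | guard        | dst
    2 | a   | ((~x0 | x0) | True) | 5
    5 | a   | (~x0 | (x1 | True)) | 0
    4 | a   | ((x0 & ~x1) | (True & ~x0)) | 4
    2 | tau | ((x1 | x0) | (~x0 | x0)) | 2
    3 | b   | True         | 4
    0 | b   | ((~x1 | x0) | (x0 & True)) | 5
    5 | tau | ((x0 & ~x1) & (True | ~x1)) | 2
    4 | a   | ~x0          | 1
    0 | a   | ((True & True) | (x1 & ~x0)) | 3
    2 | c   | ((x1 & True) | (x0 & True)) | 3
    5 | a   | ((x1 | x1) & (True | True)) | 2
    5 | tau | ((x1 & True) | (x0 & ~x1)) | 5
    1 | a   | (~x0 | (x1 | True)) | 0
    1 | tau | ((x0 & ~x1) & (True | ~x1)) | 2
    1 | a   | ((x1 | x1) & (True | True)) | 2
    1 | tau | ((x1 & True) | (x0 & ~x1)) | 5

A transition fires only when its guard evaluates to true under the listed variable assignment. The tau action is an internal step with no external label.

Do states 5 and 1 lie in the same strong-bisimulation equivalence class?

Answer: BISIMILAR

Working:
Refine partition for ~:
  P[0] = {{0,1,2,3,4,5}}
  P[1] = {{0,4},{1,5},{2},{3}}
  P[2] = {{0},{1,5},{2},{3},{4}}
5 equivalence class(es) (converged in 3)
5∈{1,5}, 1∈{1,5}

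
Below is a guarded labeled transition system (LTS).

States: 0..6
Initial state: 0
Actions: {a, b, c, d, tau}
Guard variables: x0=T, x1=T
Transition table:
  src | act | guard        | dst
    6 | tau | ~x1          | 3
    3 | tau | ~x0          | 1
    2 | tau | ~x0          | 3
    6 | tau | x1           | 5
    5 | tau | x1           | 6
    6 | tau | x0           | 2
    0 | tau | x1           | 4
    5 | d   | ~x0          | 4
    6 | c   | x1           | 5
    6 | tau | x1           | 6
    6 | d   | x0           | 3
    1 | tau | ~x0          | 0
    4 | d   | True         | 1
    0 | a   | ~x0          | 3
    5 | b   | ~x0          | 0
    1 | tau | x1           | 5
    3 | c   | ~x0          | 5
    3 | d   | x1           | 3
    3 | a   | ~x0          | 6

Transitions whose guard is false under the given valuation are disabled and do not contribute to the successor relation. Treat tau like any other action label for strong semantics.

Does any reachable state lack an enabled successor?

Reachable = {0,1,2,3,4,5,6}
  0: tau→4  [1 out]
  1: tau→5  [1 out]
  2: ∅  [deadlock]
  3: d→3  [1 out]
  4: d→1  [1 out]
  5: tau→6  [1 out]
  6: c→5  d→3  tau→2  tau→5  tau→6  [5 out]
Path to 2: tau·d·tau·tau·tau

Answer: DEADLOCK at state 2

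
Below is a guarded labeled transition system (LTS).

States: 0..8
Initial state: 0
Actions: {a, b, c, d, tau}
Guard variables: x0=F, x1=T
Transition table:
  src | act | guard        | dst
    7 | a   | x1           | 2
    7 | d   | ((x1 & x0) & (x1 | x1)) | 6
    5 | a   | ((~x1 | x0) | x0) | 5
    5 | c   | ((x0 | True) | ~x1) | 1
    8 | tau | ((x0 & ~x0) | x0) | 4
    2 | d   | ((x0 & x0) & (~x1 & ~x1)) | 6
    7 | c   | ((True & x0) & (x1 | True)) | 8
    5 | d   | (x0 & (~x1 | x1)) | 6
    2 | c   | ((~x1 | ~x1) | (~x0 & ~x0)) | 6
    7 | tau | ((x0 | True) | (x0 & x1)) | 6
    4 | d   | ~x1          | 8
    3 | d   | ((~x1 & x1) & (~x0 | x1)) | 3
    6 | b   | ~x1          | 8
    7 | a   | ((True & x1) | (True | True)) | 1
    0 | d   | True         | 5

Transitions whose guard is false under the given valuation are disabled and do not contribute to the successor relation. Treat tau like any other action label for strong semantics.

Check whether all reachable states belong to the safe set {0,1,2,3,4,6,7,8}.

Answer: INVARIANT VIOLATED at state 5

Trace:
Allowed set {0,1,2,3,4,6,7,8}
R = {0,1,5}
  0: safe
  1: safe
  5: outside
counterexample path to 5: d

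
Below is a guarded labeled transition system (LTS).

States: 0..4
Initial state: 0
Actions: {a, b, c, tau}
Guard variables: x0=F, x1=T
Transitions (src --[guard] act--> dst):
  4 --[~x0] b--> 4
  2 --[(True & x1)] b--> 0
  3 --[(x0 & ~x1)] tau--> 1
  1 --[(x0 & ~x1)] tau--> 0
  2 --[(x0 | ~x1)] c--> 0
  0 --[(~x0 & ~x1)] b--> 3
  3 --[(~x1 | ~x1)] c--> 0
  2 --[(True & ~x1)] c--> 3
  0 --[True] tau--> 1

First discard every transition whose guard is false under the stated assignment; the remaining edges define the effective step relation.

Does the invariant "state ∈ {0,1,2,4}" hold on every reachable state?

Answer: INVARIANT HOLDS

Analysis:
Safe = {0,1,2,4}
R = {0,1}
  0: ok
  1: ok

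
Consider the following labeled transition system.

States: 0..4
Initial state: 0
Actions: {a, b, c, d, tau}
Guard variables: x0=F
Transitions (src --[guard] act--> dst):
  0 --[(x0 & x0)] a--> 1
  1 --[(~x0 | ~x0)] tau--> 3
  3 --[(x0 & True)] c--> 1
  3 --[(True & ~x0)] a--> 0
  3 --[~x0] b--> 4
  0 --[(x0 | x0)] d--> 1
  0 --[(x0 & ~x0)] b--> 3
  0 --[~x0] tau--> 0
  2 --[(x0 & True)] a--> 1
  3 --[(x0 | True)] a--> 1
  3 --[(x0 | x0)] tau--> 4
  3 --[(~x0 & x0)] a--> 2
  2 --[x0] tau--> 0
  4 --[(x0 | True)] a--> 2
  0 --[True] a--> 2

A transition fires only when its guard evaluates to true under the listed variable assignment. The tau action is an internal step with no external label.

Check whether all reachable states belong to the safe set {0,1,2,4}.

Safe = {0,1,2,4}
Reachable = {0,2}
  0: ok
  2: ok

Answer: INVARIANT HOLDS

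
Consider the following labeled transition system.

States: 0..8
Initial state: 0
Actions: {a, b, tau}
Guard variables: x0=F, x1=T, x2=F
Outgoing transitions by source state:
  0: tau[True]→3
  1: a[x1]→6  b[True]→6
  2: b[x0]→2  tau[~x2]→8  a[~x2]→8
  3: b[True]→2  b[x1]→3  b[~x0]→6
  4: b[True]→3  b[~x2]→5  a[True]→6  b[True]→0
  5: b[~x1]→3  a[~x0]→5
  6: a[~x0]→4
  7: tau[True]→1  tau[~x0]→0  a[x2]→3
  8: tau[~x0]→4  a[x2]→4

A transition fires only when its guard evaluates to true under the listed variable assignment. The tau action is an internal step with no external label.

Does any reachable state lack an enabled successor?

Answer: DEADLOCK-FREE

Analysis:
R = {0,2,3,4,5,6,8}
  0: tau→3  [1 out]
  2: a→8  tau→8  [2 out]
  3: b→2  b→3  b→6  [3 out]
  4: a→6  b→0  b→3  b→5  [4 out]
  5: a→5  [1 out]
  6: a→4  [1 out]
  8: tau→4  [1 out]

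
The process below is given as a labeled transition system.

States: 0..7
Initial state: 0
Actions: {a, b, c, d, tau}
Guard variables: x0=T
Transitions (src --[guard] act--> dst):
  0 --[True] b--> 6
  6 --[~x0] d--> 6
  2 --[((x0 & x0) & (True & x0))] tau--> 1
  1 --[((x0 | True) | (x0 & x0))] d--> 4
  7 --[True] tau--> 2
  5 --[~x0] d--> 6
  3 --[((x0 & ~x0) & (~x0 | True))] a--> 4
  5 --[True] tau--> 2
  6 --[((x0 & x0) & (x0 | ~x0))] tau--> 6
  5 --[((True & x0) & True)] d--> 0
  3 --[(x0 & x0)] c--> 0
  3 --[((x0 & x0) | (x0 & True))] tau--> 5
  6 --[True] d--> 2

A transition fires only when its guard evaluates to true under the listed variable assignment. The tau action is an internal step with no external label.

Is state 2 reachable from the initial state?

Guard filter leaves 10 enabled edge(s).
Layer 0: {0}
Layer 1: {6}  cumulative {0,6}
Layer 2: {2}  cumulative {0,2,6}
Layer 3: {1}  cumulative {0,1,2,6}
Layer 4: {4}  cumulative {0,1,2,4,6}
R = {0,1,2,4,6}
witness 2: b·d

Answer: REACHABLE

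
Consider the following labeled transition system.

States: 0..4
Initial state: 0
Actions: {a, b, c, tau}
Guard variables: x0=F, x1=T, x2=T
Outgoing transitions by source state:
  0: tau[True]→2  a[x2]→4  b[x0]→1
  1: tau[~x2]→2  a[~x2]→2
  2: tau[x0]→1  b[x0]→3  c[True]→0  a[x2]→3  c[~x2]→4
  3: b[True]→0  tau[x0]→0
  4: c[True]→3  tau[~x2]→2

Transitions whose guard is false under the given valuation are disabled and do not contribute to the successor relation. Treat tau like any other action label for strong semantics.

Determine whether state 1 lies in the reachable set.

Guard filter leaves 6 enabled edge(s).
L0 = {0}
L1 = {2,4}  cumulative {0,2,4}
L2 = {3}  cumulative {0,2,3,4}
Reachable = {0,2,3,4}

Answer: UNREACHABLE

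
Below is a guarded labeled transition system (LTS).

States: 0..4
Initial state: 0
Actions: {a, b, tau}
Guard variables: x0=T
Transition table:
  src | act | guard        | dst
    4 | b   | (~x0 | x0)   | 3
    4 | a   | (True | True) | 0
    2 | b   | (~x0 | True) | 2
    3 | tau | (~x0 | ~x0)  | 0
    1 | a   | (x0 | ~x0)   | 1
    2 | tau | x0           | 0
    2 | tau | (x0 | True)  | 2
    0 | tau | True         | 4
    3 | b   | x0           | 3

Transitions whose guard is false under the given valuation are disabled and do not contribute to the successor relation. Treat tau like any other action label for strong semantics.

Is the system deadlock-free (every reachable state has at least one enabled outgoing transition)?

Reachable = {0,3,4}
  0: tau→4  [deg 1]
  3: b→3  [deg 1]
  4: a→0  b→3  [deg 2]

Answer: DEADLOCK-FREE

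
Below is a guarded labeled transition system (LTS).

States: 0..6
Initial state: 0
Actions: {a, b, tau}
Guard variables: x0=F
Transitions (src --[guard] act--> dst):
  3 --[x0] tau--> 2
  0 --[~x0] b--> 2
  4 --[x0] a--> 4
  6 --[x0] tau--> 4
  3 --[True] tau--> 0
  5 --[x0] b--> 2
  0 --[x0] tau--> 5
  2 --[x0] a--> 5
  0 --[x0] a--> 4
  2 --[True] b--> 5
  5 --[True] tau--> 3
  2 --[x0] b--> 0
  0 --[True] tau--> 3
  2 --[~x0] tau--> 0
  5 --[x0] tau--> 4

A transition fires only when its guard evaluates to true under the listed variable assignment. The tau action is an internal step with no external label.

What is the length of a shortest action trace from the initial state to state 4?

Answer: UNREACHABLE

Trace:
Layered search for 4:
  depth 0: {0}
  depth 1: {2,3}
  depth 2: {5}
4 never appears.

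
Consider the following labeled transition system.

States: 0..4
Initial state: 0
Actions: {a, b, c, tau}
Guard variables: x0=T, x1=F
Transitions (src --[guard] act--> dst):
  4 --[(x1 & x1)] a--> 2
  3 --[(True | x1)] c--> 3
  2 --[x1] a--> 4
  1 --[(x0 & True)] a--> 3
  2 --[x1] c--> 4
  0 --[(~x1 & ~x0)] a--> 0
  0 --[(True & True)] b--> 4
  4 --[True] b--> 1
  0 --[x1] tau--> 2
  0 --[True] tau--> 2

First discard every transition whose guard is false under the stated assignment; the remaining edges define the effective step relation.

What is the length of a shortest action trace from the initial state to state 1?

Breadth-first toward 1:
  Layer 0: {0}
  Layer 1: {2,4}
  Layer 2: {1}
1 enters at depth 2; path b·b

Answer: 2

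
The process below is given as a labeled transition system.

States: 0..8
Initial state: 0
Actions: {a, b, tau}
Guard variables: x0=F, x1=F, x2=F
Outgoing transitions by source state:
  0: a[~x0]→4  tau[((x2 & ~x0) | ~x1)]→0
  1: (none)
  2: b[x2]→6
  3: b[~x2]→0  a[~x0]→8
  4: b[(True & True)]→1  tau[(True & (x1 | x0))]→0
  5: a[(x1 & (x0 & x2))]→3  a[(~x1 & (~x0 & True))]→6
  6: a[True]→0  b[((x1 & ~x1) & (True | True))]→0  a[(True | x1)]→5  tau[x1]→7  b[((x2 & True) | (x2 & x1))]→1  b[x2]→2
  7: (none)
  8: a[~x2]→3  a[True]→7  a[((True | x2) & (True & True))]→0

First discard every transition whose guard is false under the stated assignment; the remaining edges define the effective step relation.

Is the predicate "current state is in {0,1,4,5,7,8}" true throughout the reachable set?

Inv-set: {0,1,4,5,7,8}
Reachable = {0,1,4}
  0: safe
  1: safe
  4: safe

Answer: INVARIANT HOLDS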